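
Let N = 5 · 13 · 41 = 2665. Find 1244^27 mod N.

Mod 5: 1244 ≡ 4; by Fermat, exponent reduces to 27 mod 4 = 3; 4^3 ≡ 4 (mod 5).
Mod 13: 1244 ≡ 9; by Fermat, exponent reduces to 27 mod 12 = 3; 9^3 ≡ 1 (mod 13).
Mod 41: 1244 ≡ 14; 14^27 ≡ 38 (mod 41).
Combine by CRT: x ≡ 4 (mod 5), x ≡ 1 (mod 13), x ≡ 38 (mod 41) ⇒ x ≡ 79 (mod 2665).

79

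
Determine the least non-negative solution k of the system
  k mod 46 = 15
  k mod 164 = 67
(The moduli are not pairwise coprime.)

gcd(46, 164) = 2 and 2 | (67 − 15), so the pair is consistent; merging gives k ≡ 3511 (mod 3772), where 3772 = lcm(46, 164).
The solution is unique modulo lcm(46, 164) = 3772.

3511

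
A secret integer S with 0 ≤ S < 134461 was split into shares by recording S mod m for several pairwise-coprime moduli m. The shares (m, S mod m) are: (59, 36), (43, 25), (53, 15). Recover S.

88949

The moduli are pairwise coprime; N = 59·43·53 = 134461.
N/59 = 2279; 2279 ≡ 37 (mod 59); 37·8 ≡ 1, so inverse 8.
N/43 = 3127; 3127 ≡ 31 (mod 43); 31·25 ≡ 1, so inverse 25.
N/53 = 2537; 2537 ≡ 46 (mod 53); 46·15 ≡ 1, so inverse 15.
S ≡ 36·2279·8 + 25·3127·25 + 15·2537·15 = 3181552.
3181552 mod 134461 = 88949.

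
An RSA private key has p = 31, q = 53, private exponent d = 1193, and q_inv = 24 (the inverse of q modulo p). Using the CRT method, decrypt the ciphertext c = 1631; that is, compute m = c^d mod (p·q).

d_p = d mod (p−1) = 1193 mod 30 = 23; d_q = d mod (q−1) = 49.
m₁ = c^(d_p) mod p: c ≡ 19 (mod 31), and 19^23 mod 31 = 9.
m₂ = c^(d_q) mod q: c ≡ 41 (mod 53), and 41^49 mod 53 = 48.
h = q_inv·(m₁ − m₂) mod p = 24·(9 − 48) mod 31 = 25.
m = m₂ + h·q = 48 + 25·53 = 1373.

1373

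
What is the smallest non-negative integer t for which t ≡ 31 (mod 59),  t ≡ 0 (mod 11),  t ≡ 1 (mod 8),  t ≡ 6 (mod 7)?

21153

From t ≡ 31 (mod 59) write t = 31 + 59s. Substituting into t ≡ 0 (mod 11) gives 59s ≡ 2 (mod 11), and since 4⁻¹ ≡ 3 (mod 11), s ≡ 6. Hence t ≡ 31 + 59·6 = 385 (mod 649).
From t ≡ 385 (mod 649) write t = 385 + 649s. Substituting into t ≡ 1 (mod 8) gives 649s ≡ 0 (mod 8), and since 1⁻¹ ≡ 1 (mod 8), s ≡ 0. Hence t ≡ 385 + 649·0 = 385 (mod 5192).
From t ≡ 385 (mod 5192) write t = 385 + 5192s. Substituting into t ≡ 6 (mod 7) gives 5192s ≡ 6 (mod 7), and since 5⁻¹ ≡ 3 (mod 7), s ≡ 4. Hence t ≡ 385 + 5192·4 = 21153 (mod 36344).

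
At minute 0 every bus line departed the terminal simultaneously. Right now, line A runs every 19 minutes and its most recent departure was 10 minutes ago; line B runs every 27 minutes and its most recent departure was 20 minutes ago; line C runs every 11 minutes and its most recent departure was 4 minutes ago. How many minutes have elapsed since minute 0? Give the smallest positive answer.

884

From t ≡ 10 (mod 19) write t = 10 + 19s. Substituting into t ≡ 20 (mod 27) gives 19s ≡ 10 (mod 27), and since 19⁻¹ ≡ 10 (mod 27), s ≡ 19. Hence t ≡ 10 + 19·19 = 371 (mod 513).
From t ≡ 371 (mod 513) write t = 371 + 513s. Substituting into t ≡ 4 (mod 11) gives 513s ≡ 7 (mod 11), and since 7⁻¹ ≡ 8 (mod 11), s ≡ 1. Hence t ≡ 371 + 513·1 = 884 (mod 5643).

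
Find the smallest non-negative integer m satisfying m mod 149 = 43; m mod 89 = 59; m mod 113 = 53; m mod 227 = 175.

335308004

Combine the congruences pairwise.
From m ≡ 43 (mod 149) write m = 43 + 149t. Substituting into m ≡ 59 (mod 89) gives 149t ≡ 16 (mod 89), and since 60⁻¹ ≡ 46 (mod 89), t ≡ 24. Hence m ≡ 43 + 149·24 = 3619 (mod 13261).
From m ≡ 3619 (mod 13261) write m = 3619 + 13261t. Substituting into m ≡ 53 (mod 113) gives 13261t ≡ 50 (mod 113), and since 40⁻¹ ≡ 65 (mod 113), t ≡ 86. Hence m ≡ 3619 + 13261·86 = 1144065 (mod 1498493).
From m ≡ 1144065 (mod 1498493) write m = 1144065 + 1498493t. Substituting into m ≡ 175 (mod 227) gives 1498493t ≡ 190 (mod 227), and since 66⁻¹ ≡ 86 (mod 227), t ≡ 223. Hence m ≡ 1144065 + 1498493·223 = 335308004 (mod 340157911).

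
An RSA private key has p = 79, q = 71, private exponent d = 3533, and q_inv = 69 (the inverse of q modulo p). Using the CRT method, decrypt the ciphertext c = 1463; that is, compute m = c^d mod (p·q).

d_p = d mod (p−1) = 3533 mod 78 = 23; d_q = d mod (q−1) = 33.
m₁ = c^(d_p) mod p: c ≡ 41 (mod 79), and 41^23 mod 79 = 12.
m₂ = c^(d_q) mod q: c ≡ 43 (mod 71), and 43^33 mod 71 = 24.
h = q_inv·(m₁ − m₂) mod p = 69·(12 − 24) mod 79 = 41.
m = m₂ + h·q = 24 + 41·71 = 2935.

2935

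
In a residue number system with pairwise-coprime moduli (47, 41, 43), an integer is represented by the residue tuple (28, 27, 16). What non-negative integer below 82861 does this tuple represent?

78706

The moduli are pairwise coprime; N = 47·41·43 = 82861.
N/47 = 1763; 1763 ≡ 24 (mod 47); 24·2 ≡ 1, so inverse 2.
N/41 = 2021; 2021 ≡ 12 (mod 41); 12·24 ≡ 1, so inverse 24.
N/43 = 1927; 1927 ≡ 35 (mod 43); 35·16 ≡ 1, so inverse 16.
x ≡ 28·1763·2 + 27·2021·24 + 16·1927·16 = 1901648.
1901648 mod 82861 = 78706.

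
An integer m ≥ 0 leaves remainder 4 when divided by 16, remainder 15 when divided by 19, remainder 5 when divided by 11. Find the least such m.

The moduli are pairwise coprime; N = 16·19·11 = 3344.
N/16 = 209; 209 ≡ 1 (mod 16), inverse 1.
N/19 = 176; 176 ≡ 5 (mod 19); 5·4 ≡ 1, so inverse 4.
N/11 = 304; 304 ≡ 7 (mod 11); 7·8 ≡ 1, so inverse 8.
m ≡ 4·209·1 + 15·176·4 + 5·304·8 = 23556.
23556 mod 3344 = 148.

148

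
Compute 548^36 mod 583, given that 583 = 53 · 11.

174

Mod 53: 548 ≡ 18; 18^36 ≡ 15 (mod 53).
Mod 11: 548 ≡ 9; by Fermat, exponent reduces to 36 mod 10 = 6; 9^6 ≡ 9 (mod 11).
Combine by CRT: x ≡ 15 (mod 53), x ≡ 9 (mod 11) ⇒ x ≡ 174 (mod 583).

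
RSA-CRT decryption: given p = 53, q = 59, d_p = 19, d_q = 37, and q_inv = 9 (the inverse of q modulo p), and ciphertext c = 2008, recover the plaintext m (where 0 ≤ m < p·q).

334

m₁ = c^(d_p) mod p: c ≡ 47 (mod 53), and 47^19 mod 53 = 16.
m₂ = c^(d_q) mod q: c ≡ 2 (mod 59), and 2^37 mod 59 = 39.
h = q_inv·(m₁ − m₂) mod p = 9·(16 − 39) mod 53 = 5.
m = m₂ + h·q = 39 + 5·59 = 334.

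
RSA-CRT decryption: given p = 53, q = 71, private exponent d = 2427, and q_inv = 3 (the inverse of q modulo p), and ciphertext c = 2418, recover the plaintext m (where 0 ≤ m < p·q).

d_p = d mod (p−1) = 2427 mod 52 = 35; d_q = d mod (q−1) = 47.
m₁ = c^(d_p) mod p: c ≡ 33 (mod 53), and 33^35 mod 53 = 26.
m₂ = c^(d_q) mod q: c ≡ 4 (mod 71), and 4^47 mod 71 = 58.
h = q_inv·(m₁ − m₂) mod p = 3·(26 − 58) mod 53 = 10.
m = m₂ + h·q = 58 + 10·71 = 768.

768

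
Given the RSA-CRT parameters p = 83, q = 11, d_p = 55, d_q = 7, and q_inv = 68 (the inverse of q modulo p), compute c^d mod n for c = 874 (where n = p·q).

m₁ = c^(d_p) mod p: c ≡ 44 (mod 83), and 44^55 mod 83 = 70.
m₂ = c^(d_q) mod q: c ≡ 5 (mod 11), and 5^7 mod 11 = 3.
h = q_inv·(m₁ − m₂) mod p = 68·(70 − 3) mod 83 = 74.
m = m₂ + h·q = 3 + 74·11 = 817.

817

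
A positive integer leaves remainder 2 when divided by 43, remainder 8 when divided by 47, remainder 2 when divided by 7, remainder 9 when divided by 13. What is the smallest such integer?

The moduli are pairwise coprime; N = 43·47·7·13 = 183911.
N/43 = 4277; 4277 ≡ 20 (mod 43); 20·28 ≡ 1, so inverse 28.
N/47 = 3913; 3913 ≡ 12 (mod 47); 12·4 ≡ 1, so inverse 4.
N/7 = 26273; 26273 ≡ 2 (mod 7); 2·4 ≡ 1, so inverse 4.
N/13 = 14147; 14147 ≡ 3 (mod 13); 3·9 ≡ 1, so inverse 9.
x ≡ 2·4277·28 + 8·3913·4 + 2·26273·4 + 9·14147·9 = 1720819.
1720819 mod 183911 = 65620.

65620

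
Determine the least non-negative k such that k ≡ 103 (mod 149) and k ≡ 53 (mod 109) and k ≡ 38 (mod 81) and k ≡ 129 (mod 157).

The moduli are pairwise coprime; N = 149·109·81·157 = 206536797.
N/149 = 1386153; 1386153 ≡ 6 (mod 149); 6·25 ≡ 1, so inverse 25.
N/109 = 1894833; 1894833 ≡ 86 (mod 109); 86·90 ≡ 1, so inverse 90.
N/81 = 2549837; 2549837 ≡ 38 (mod 81); 38·32 ≡ 1, so inverse 32.
N/157 = 1315521; 1315521 ≡ 18 (mod 157); 18·96 ≡ 1, so inverse 96.
k ≡ 103·1386153·25 + 53·1894833·90 + 38·2549837·32 + 129·1315521·96 = 31999711241.
31999711241 mod 206536797 = 193044503.

193044503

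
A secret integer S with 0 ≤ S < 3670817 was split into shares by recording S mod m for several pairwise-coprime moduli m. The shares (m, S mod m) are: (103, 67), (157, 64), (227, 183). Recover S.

74639

The moduli are pairwise coprime; N = 103·157·227 = 3670817.
N/103 = 35639; 35639 ≡ 1 (mod 103), inverse 1.
N/157 = 23381; 23381 ≡ 145 (mod 157); 145·13 ≡ 1, so inverse 13.
N/227 = 16171; 16171 ≡ 54 (mod 227); 54·206 ≡ 1, so inverse 206.
S ≡ 67·35639·1 + 64·23381·13 + 183·16171·206 = 631455163.
631455163 mod 3670817 = 74639.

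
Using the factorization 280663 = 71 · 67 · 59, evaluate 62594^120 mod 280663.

212966

Mod 71: 62594 ≡ 43; by Fermat, exponent reduces to 120 mod 70 = 50; 43^50 ≡ 37 (mod 71).
Mod 67: 62594 ≡ 16; by Fermat, exponent reduces to 120 mod 66 = 54; 16^54 ≡ 40 (mod 67).
Mod 59: 62594 ≡ 54; by Fermat, exponent reduces to 120 mod 58 = 4; 54^4 ≡ 35 (mod 59).
Combine by CRT: x ≡ 37 (mod 71), x ≡ 40 (mod 67), x ≡ 35 (mod 59) ⇒ x ≡ 212966 (mod 280663).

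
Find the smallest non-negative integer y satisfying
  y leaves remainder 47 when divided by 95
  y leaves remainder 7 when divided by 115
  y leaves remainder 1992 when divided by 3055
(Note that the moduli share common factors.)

gcd(95, 115) = 5 and 5 | (7 − 47), so the pair is consistent; merging gives y ≡ 237 (mod 2185), where 2185 = lcm(95, 115).
gcd(2185, 3055) = 5 and 5 | (1992 − 237), so the pair is consistent; merging gives y ≡ 341097 (mod 1335035), where 1335035 = lcm(2185, 3055).
The solution is unique modulo lcm(95, 115, 3055) = 1335035.

341097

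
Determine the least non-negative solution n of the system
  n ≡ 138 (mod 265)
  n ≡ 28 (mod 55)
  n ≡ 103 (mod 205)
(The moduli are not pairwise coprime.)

64268

gcd(265, 55) = 5 and 5 | (28 − 138), so the pair is consistent; merging gives n ≡ 138 (mod 2915), where 2915 = lcm(265, 55).
gcd(2915, 205) = 5 and 5 | (103 − 138), so the pair is consistent; merging gives n ≡ 64268 (mod 119515), where 119515 = lcm(2915, 205).
The solution is unique modulo lcm(265, 55, 205) = 119515.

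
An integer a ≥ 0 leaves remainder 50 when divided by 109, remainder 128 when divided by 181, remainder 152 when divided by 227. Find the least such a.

The moduli are pairwise coprime; N = 109·181·227 = 4478483.
N/109 = 41087; 41087 ≡ 103 (mod 109); 103·18 ≡ 1, so inverse 18.
N/181 = 24743; 24743 ≡ 127 (mod 181); 127·124 ≡ 1, so inverse 124.
N/227 = 19729; 19729 ≡ 207 (mod 227); 207·34 ≡ 1, so inverse 34.
a ≡ 50·41087·18 + 128·24743·124 + 152·19729·34 = 531658668.
531658668 mod 4478483 = 3197674.

3197674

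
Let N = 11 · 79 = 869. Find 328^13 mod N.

Mod 11: 328 ≡ 9; by Fermat, exponent reduces to 13 mod 10 = 3; 9^3 ≡ 3 (mod 11).
Mod 79: 328 ≡ 12; 12^13 ≡ 78 (mod 79).
Combine by CRT: x ≡ 3 (mod 11), x ≡ 78 (mod 79) ⇒ x ≡ 157 (mod 869).

157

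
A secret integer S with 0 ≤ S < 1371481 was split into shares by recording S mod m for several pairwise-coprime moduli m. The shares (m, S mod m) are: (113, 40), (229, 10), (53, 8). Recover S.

1347904

The moduli are pairwise coprime; N = 113·229·53 = 1371481.
N/113 = 12137; 12137 ≡ 46 (mod 113); 46·86 ≡ 1, so inverse 86.
N/229 = 5989; 5989 ≡ 35 (mod 229); 35·72 ≡ 1, so inverse 72.
N/53 = 25877; 25877 ≡ 13 (mod 53); 13·49 ≡ 1, so inverse 49.
S ≡ 40·12137·86 + 10·5989·72 + 8·25877·49 = 56207144.
56207144 mod 1371481 = 1347904.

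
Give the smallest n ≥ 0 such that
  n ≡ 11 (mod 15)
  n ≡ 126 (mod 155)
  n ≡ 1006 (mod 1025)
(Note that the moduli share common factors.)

gcd(15, 155) = 5 and 5 | (126 − 11), so the pair is consistent; merging gives n ≡ 281 (mod 465), where 465 = lcm(15, 155).
gcd(465, 1025) = 5 and 5 | (1006 − 281), so the pair is consistent; merging gives n ≡ 58406 (mod 95325), where 95325 = lcm(465, 1025).
The solution is unique modulo lcm(15, 155, 1025) = 95325.

58406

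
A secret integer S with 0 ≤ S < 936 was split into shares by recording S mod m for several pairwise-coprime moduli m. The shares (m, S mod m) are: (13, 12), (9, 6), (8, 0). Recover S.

168

Combine the congruences pairwise.
From S ≡ 12 (mod 13) write S = 12 + 13t. Substituting into S ≡ 6 (mod 9) gives 13t ≡ 3 (mod 9), and since 4⁻¹ ≡ 7 (mod 9), t ≡ 3. Hence S ≡ 12 + 13·3 = 51 (mod 117).
From S ≡ 51 (mod 117) write S = 51 + 117t. Substituting into S ≡ 0 (mod 8) gives 117t ≡ 5 (mod 8), and since 5⁻¹ ≡ 5 (mod 8), t ≡ 1. Hence S ≡ 51 + 117·1 = 168 (mod 936).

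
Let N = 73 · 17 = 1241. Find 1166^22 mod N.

162

Mod 73: 1166 ≡ 71; 71^22 ≡ 16 (mod 73).
Mod 17: 1166 ≡ 10; by Fermat, exponent reduces to 22 mod 16 = 6; 10^6 ≡ 9 (mod 17).
Combine by CRT: x ≡ 16 (mod 73), x ≡ 9 (mod 17) ⇒ x ≡ 162 (mod 1241).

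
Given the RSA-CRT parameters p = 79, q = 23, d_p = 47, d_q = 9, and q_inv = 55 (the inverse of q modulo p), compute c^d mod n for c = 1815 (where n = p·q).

1719

m₁ = c^(d_p) mod p: c ≡ 77 (mod 79), and 77^47 mod 79 = 60.
m₂ = c^(d_q) mod q: c ≡ 21 (mod 23), and 21^9 mod 23 = 17.
h = q_inv·(m₁ − m₂) mod p = 55·(60 − 17) mod 79 = 74.
m = m₂ + h·q = 17 + 74·23 = 1719.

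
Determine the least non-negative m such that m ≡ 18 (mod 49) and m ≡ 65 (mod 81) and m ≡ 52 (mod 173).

595172

From m ≡ 18 (mod 49) write m = 18 + 49t. Substituting into m ≡ 65 (mod 81) gives 49t ≡ 47 (mod 81), and since 49⁻¹ ≡ 43 (mod 81), t ≡ 77. Hence m ≡ 18 + 49·77 = 3791 (mod 3969).
From m ≡ 3791 (mod 3969) write m = 3791 + 3969t. Substituting into m ≡ 52 (mod 173) gives 3969t ≡ 67 (mod 173), and since 163⁻¹ ≡ 121 (mod 173), t ≡ 149. Hence m ≡ 3791 + 3969·149 = 595172 (mod 686637).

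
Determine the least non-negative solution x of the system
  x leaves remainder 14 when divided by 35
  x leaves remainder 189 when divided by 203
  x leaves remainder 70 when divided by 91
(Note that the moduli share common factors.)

gcd(35, 203) = 7 and 7 | (189 − 14), so the pair is consistent; merging gives x ≡ 189 (mod 1015), where 1015 = lcm(35, 203).
gcd(1015, 91) = 7 and 7 | (70 − 189), so the pair is consistent; merging gives x ≡ 11354 (mod 13195), where 13195 = lcm(1015, 91).
The solution is unique modulo lcm(35, 203, 91) = 13195.

11354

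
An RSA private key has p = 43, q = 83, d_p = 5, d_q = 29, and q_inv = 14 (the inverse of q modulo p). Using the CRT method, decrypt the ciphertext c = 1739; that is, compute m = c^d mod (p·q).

3169

m₁ = c^(d_p) mod p: c ≡ 19 (mod 43), and 19^5 mod 43 = 30.
m₂ = c^(d_q) mod q: c ≡ 79 (mod 83), and 79^29 mod 83 = 15.
h = q_inv·(m₁ − m₂) mod p = 14·(30 − 15) mod 43 = 38.
m = m₂ + h·q = 15 + 38·83 = 3169.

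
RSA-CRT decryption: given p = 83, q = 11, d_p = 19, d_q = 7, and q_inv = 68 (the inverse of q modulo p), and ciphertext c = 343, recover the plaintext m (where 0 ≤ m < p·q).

51

m₁ = c^(d_p) mod p: c ≡ 11 (mod 83), and 11^19 mod 83 = 51.
m₂ = c^(d_q) mod q: c ≡ 2 (mod 11), and 2^7 mod 11 = 7.
h = q_inv·(m₁ − m₂) mod p = 68·(51 − 7) mod 83 = 4.
m = m₂ + h·q = 7 + 4·11 = 51.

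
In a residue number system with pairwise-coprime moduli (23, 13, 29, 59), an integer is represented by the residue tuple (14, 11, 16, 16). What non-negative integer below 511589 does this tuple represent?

135185

The moduli are pairwise coprime; N = 23·13·29·59 = 511589.
N/23 = 22243; 22243 ≡ 2 (mod 23); 2·12 ≡ 1, so inverse 12.
N/13 = 39353; 39353 ≡ 2 (mod 13); 2·7 ≡ 1, so inverse 7.
N/29 = 17641; 17641 ≡ 9 (mod 29); 9·13 ≡ 1, so inverse 13.
N/59 = 8671; 8671 ≡ 57 (mod 59); 57·29 ≡ 1, so inverse 29.
x ≡ 14·22243·12 + 11·39353·7 + 16·17641·13 + 16·8671·29 = 14459677.
14459677 mod 511589 = 135185.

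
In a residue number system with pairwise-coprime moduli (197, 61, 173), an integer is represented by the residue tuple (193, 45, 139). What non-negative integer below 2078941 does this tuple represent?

451323

The moduli are pairwise coprime; N = 197·61·173 = 2078941.
N/197 = 10553; 10553 ≡ 112 (mod 197); 112·146 ≡ 1, so inverse 146.
N/61 = 34081; 34081 ≡ 43 (mod 61); 43·44 ≡ 1, so inverse 44.
N/173 = 12017; 12017 ≡ 80 (mod 173); 80·93 ≡ 1, so inverse 93.
x ≡ 193·10553·146 + 45·34081·44 + 139·12017·93 = 520186573.
520186573 mod 2078941 = 451323.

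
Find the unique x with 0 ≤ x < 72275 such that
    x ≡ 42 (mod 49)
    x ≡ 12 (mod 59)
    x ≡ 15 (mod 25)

From x ≡ 42 (mod 49) write x = 42 + 49t. Substituting into x ≡ 12 (mod 59) gives 49t ≡ 29 (mod 59), and since 49⁻¹ ≡ 53 (mod 59), t ≡ 3. Hence x ≡ 42 + 49·3 = 189 (mod 2891).
From x ≡ 189 (mod 2891) write x = 189 + 2891t. Substituting into x ≡ 15 (mod 25) gives 2891t ≡ 1 (mod 25), and since 16⁻¹ ≡ 11 (mod 25), t ≡ 11. Hence x ≡ 189 + 2891·11 = 31990 (mod 72275).

31990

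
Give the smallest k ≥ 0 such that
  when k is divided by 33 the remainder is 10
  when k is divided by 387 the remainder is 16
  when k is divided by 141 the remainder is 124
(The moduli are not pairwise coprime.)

198934

gcd(33, 387) = 3 and 3 | (16 − 10), so the pair is consistent; merging gives k ≡ 3112 (mod 4257), where 4257 = lcm(33, 387).
gcd(4257, 141) = 3 and 3 | (124 − 3112), so the pair is consistent; merging gives k ≡ 198934 (mod 200079), where 200079 = lcm(4257, 141).
The solution is unique modulo lcm(33, 387, 141) = 200079.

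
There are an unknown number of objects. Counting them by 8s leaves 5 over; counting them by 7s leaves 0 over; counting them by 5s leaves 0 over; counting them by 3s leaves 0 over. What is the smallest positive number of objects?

From N ≡ 5 (mod 8) write N = 5 + 8t. Substituting into N ≡ 0 (mod 7) gives 8t ≡ 2 (mod 7), and since 1⁻¹ ≡ 1 (mod 7), t ≡ 2. Hence N ≡ 5 + 8·2 = 21 (mod 56).
From N ≡ 21 (mod 56) write N = 21 + 56t. Substituting into N ≡ 0 (mod 5) gives 56t ≡ 4 (mod 5), and since 1⁻¹ ≡ 1 (mod 5), t ≡ 4. Hence N ≡ 21 + 56·4 = 245 (mod 280).
From N ≡ 245 (mod 280) write N = 245 + 280t. Substituting into N ≡ 0 (mod 3) gives 280t ≡ 1 (mod 3), and since 1⁻¹ ≡ 1 (mod 3), t ≡ 1. Hence N ≡ 245 + 280·1 = 525 (mod 840).

525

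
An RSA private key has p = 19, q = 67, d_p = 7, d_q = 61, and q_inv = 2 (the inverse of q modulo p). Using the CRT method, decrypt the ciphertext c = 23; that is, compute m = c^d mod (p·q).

709

m₁ = c^(d_p) mod p: c ≡ 4 (mod 19), and 4^7 mod 19 = 6.
m₂ = c^(d_q) mod q: c ≡ 23 (mod 67), and 23^61 mod 67 = 39.
h = q_inv·(m₁ − m₂) mod p = 2·(6 − 39) mod 19 = 10.
m = m₂ + h·q = 39 + 10·67 = 709.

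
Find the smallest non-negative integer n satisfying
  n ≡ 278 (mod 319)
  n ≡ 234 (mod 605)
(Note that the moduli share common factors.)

gcd(319, 605) = 11 and 11 | (234 − 278), so the pair is consistent; merging gives n ≡ 11124 (mod 17545), where 17545 = lcm(319, 605).
The solution is unique modulo lcm(319, 605) = 17545.

11124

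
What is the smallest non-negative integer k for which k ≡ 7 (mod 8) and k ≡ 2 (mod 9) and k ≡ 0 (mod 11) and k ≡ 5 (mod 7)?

Combine the congruences pairwise.
From k ≡ 7 (mod 8) write k = 7 + 8t. Substituting into k ≡ 2 (mod 9) gives 8t ≡ 4 (mod 9), and since 8⁻¹ ≡ 8 (mod 9), t ≡ 5. Hence k ≡ 7 + 8·5 = 47 (mod 72).
From k ≡ 47 (mod 72) write k = 47 + 72t. Substituting into k ≡ 0 (mod 11) gives 72t ≡ 8 (mod 11), and since 6⁻¹ ≡ 2 (mod 11), t ≡ 5. Hence k ≡ 47 + 72·5 = 407 (mod 792).
From k ≡ 407 (mod 792) write k = 407 + 792t. Substituting into k ≡ 5 (mod 7) gives 792t ≡ 4 (mod 7), and since 1⁻¹ ≡ 1 (mod 7), t ≡ 4. Hence k ≡ 407 + 792·4 = 3575 (mod 5544).

3575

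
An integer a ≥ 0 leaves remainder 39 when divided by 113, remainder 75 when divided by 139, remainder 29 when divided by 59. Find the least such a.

The moduli are pairwise coprime; N = 113·139·59 = 926713.
N/113 = 8201; 8201 ≡ 65 (mod 113); 65·40 ≡ 1, so inverse 40.
N/139 = 6667; 6667 ≡ 134 (mod 139); 134·111 ≡ 1, so inverse 111.
N/59 = 15707; 15707 ≡ 13 (mod 59); 13·50 ≡ 1, so inverse 50.
a ≡ 39·8201·40 + 75·6667·111 + 29·15707·50 = 91071485.
91071485 mod 926713 = 253611.

253611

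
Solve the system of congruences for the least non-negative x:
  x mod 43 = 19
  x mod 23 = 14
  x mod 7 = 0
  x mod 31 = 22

The moduli are pairwise coprime; N = 43·23·7·31 = 214613.
N/43 = 4991; 4991 ≡ 3 (mod 43); 3·29 ≡ 1, so inverse 29.
N/23 = 9331; 9331 ≡ 16 (mod 23); 16·13 ≡ 1, so inverse 13.
N/7 = 30659; 30659 ≡ 6 (mod 7); 6·6 ≡ 1, so inverse 6.
N/31 = 6923; 6923 ≡ 10 (mod 31); 10·28 ≡ 1, so inverse 28.
x ≡ 19·4991·29 + 14·9331·13 + 0·30659·6 + 22·6923·28 = 8712851.
8712851 mod 214613 = 128331.

128331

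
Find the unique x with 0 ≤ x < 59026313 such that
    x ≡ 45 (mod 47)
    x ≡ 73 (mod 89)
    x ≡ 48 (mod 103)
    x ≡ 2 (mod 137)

From x ≡ 45 (mod 47) write x = 45 + 47t. Substituting into x ≡ 73 (mod 89) gives 47t ≡ 28 (mod 89), and since 47⁻¹ ≡ 36 (mod 89), t ≡ 29. Hence x ≡ 45 + 47·29 = 1408 (mod 4183).
From x ≡ 1408 (mod 4183) write x = 1408 + 4183t. Substituting into x ≡ 48 (mod 103) gives 4183t ≡ 82 (mod 103), and since 63⁻¹ ≡ 18 (mod 103), t ≡ 34. Hence x ≡ 1408 + 4183·34 = 143630 (mod 430849).
From x ≡ 143630 (mod 430849) write x = 143630 + 430849t. Substituting into x ≡ 2 (mod 137) gives 430849t ≡ 85 (mod 137), and since 121⁻¹ ≡ 77 (mod 137), t ≡ 106. Hence x ≡ 143630 + 430849·106 = 45813624 (mod 59026313).

45813624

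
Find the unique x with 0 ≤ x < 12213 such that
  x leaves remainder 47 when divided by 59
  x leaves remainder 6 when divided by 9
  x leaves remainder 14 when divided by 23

6891

The moduli are pairwise coprime; N = 59·9·23 = 12213.
N/59 = 207; 207 ≡ 30 (mod 59); 30·2 ≡ 1, so inverse 2.
N/9 = 1357; 1357 ≡ 7 (mod 9); 7·4 ≡ 1, so inverse 4.
N/23 = 531; 531 ≡ 2 (mod 23); 2·12 ≡ 1, so inverse 12.
x ≡ 47·207·2 + 6·1357·4 + 14·531·12 = 141234.
141234 mod 12213 = 6891.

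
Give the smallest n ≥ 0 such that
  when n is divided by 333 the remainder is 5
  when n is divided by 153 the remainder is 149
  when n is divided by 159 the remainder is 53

Combine the congruences pairwise.
gcd(333, 153) = 9 and 9 | (149 − 5), so the pair is consistent; merging gives n ≡ 3668 (mod 5661), where 5661 = lcm(333, 153).
gcd(5661, 159) = 3 and 3 | (53 − 3668), so the pair is consistent; merging gives n ≡ 99905 (mod 300033), where 300033 = lcm(5661, 159).
The solution is unique modulo lcm(333, 153, 159) = 300033.

99905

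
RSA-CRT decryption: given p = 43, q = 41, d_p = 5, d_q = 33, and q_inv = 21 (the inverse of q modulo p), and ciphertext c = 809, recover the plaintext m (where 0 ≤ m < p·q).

1073

m₁ = c^(d_p) mod p: c ≡ 35 (mod 43), and 35^5 mod 43 = 41.
m₂ = c^(d_q) mod q: c ≡ 30 (mod 41), and 30^33 mod 41 = 7.
h = q_inv·(m₁ − m₂) mod p = 21·(41 − 7) mod 43 = 26.
m = m₂ + h·q = 7 + 26·41 = 1073.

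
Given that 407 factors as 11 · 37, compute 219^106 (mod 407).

144

Mod 11: 219 ≡ 10; by Fermat, exponent reduces to 106 mod 10 = 6; 10^6 ≡ 1 (mod 11).
Mod 37: 219 ≡ 34; by Fermat, exponent reduces to 106 mod 36 = 34; 34^34 ≡ 33 (mod 37).
Combine by CRT: x ≡ 1 (mod 11), x ≡ 33 (mod 37) ⇒ x ≡ 144 (mod 407).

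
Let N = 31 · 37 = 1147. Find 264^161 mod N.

Mod 31: 264 ≡ 16; by Fermat, exponent reduces to 161 mod 30 = 11; 16^11 ≡ 16 (mod 31).
Mod 37: 264 ≡ 5; by Fermat, exponent reduces to 161 mod 36 = 17; 5^17 ≡ 22 (mod 37).
Combine by CRT: x ≡ 16 (mod 31), x ≡ 22 (mod 37) ⇒ x ≡ 1132 (mod 1147).

1132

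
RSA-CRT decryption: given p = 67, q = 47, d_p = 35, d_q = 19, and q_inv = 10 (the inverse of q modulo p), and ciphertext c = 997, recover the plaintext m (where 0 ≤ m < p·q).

m₁ = c^(d_p) mod p: c ≡ 59 (mod 67), and 59^35 mod 67 = 64.
m₂ = c^(d_q) mod q: c ≡ 10 (mod 47), and 10^19 mod 47 = 30.
h = q_inv·(m₁ − m₂) mod p = 10·(64 − 30) mod 67 = 5.
m = m₂ + h·q = 30 + 5·47 = 265.

265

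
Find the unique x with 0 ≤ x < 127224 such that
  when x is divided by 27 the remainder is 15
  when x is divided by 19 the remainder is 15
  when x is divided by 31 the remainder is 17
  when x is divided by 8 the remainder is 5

The moduli are pairwise coprime; N = 27·19·31·8 = 127224.
N/27 = 4712; 4712 ≡ 14 (mod 27); 14·2 ≡ 1, so inverse 2.
N/19 = 6696; 6696 ≡ 8 (mod 19); 8·12 ≡ 1, so inverse 12.
N/31 = 4104; 4104 ≡ 12 (mod 31); 12·13 ≡ 1, so inverse 13.
N/8 = 15903; 15903 ≡ 7 (mod 8); 7·7 ≡ 1, so inverse 7.
x ≡ 15·4712·2 + 15·6696·12 + 17·4104·13 + 5·15903·7 = 2810229.
2810229 mod 127224 = 11301.

11301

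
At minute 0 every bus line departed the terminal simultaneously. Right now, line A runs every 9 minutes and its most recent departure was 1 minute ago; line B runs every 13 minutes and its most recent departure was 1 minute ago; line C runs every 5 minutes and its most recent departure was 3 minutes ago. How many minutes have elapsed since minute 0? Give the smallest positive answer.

From t ≡ 1 (mod 9) write t = 1 + 9s. Substituting into t ≡ 1 (mod 13) gives 9s ≡ 0 (mod 13), and since 9⁻¹ ≡ 3 (mod 13), s ≡ 0. Hence t ≡ 1 + 9·0 = 1 (mod 117).
From t ≡ 1 (mod 117) write t = 1 + 117s. Substituting into t ≡ 3 (mod 5) gives 117s ≡ 2 (mod 5), and since 2⁻¹ ≡ 3 (mod 5), s ≡ 1. Hence t ≡ 1 + 117·1 = 118 (mod 585).

118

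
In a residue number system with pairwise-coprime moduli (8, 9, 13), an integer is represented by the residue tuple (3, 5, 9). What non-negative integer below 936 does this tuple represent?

347

The moduli are pairwise coprime; N = 8·9·13 = 936.
N/8 = 117; 117 ≡ 5 (mod 8); 5·5 ≡ 1, so inverse 5.
N/9 = 104; 104 ≡ 5 (mod 9); 5·2 ≡ 1, so inverse 2.
N/13 = 72; 72 ≡ 7 (mod 13); 7·2 ≡ 1, so inverse 2.
x ≡ 3·117·5 + 5·104·2 + 9·72·2 = 4091.
4091 mod 936 = 347.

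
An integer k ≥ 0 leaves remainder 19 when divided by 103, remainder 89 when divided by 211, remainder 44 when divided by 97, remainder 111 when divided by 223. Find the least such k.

235256860

Combine the congruences pairwise.
From k ≡ 19 (mod 103) write k = 19 + 103t. Substituting into k ≡ 89 (mod 211) gives 103t ≡ 70 (mod 211), and since 103⁻¹ ≡ 84 (mod 211), t ≡ 183. Hence k ≡ 19 + 103·183 = 18868 (mod 21733).
From k ≡ 18868 (mod 21733) write k = 18868 + 21733t. Substituting into k ≡ 44 (mod 97) gives 21733t ≡ 91 (mod 97), and since 5⁻¹ ≡ 39 (mod 97), t ≡ 57. Hence k ≡ 18868 + 21733·57 = 1257649 (mod 2108101).
From k ≡ 1257649 (mod 2108101) write k = 1257649 + 2108101t. Substituting into k ≡ 111 (mod 223) gives 2108101t ≡ 182 (mod 223), and since 82⁻¹ ≡ 68 (mod 223), t ≡ 111. Hence k ≡ 1257649 + 2108101·111 = 235256860 (mod 470106523).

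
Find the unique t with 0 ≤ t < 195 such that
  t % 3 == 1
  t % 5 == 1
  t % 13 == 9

From t ≡ 1 (mod 3) write t = 1 + 3s. Substituting into t ≡ 1 (mod 5) gives 3s ≡ 0 (mod 5), and since 3⁻¹ ≡ 2 (mod 5), s ≡ 0. Hence t ≡ 1 + 3·0 = 1 (mod 15).
From t ≡ 1 (mod 15) write t = 1 + 15s. Substituting into t ≡ 9 (mod 13) gives 15s ≡ 8 (mod 13), and since 2⁻¹ ≡ 7 (mod 13), s ≡ 4. Hence t ≡ 1 + 15·4 = 61 (mod 195).

61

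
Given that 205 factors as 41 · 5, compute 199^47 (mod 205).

94

Mod 41: 199 ≡ 35; by Fermat, exponent reduces to 47 mod 40 = 7; 35^7 ≡ 12 (mod 41).
Mod 5: 199 ≡ 4; by Fermat, exponent reduces to 47 mod 4 = 3; 4^3 ≡ 4 (mod 5).
Combine by CRT: x ≡ 12 (mod 41), x ≡ 4 (mod 5) ⇒ x ≡ 94 (mod 205).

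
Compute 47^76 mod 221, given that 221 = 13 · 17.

Mod 13: 47 ≡ 8; by Fermat, exponent reduces to 76 mod 12 = 4; 8^4 ≡ 1 (mod 13).
Mod 17: 47 ≡ 13; by Fermat, exponent reduces to 76 mod 16 = 12; 13^12 ≡ 1 (mod 17).
Combine by CRT: x ≡ 1 (mod 13), x ≡ 1 (mod 17) ⇒ x ≡ 1 (mod 221).

1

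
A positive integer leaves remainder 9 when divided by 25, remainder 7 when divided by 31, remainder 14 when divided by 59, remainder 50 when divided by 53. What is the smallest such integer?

The moduli are pairwise coprime; N = 25·31·59·53 = 2423425.
N/25 = 96937; 96937 ≡ 12 (mod 25); 12·23 ≡ 1, so inverse 23.
N/31 = 78175; 78175 ≡ 24 (mod 31); 24·22 ≡ 1, so inverse 22.
N/59 = 41075; 41075 ≡ 11 (mod 59); 11·43 ≡ 1, so inverse 43.
N/53 = 45725; 45725 ≡ 39 (mod 53); 39·34 ≡ 1, so inverse 34.
x ≡ 9·96937·23 + 7·78175·22 + 14·41075·43 + 50·45725·34 = 134564559.
134564559 mod 2423425 = 1276184.

1276184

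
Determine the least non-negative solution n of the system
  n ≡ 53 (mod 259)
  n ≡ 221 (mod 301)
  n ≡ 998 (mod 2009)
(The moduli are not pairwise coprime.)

gcd(259, 301) = 7 and 7 | (221 − 53), so the pair is consistent; merging gives n ≡ 10154 (mod 11137), where 11137 = lcm(259, 301).
gcd(11137, 2009) = 7 and 7 | (998 − 10154), so the pair is consistent; merging gives n ≡ 1146128 (mod 3196319), where 3196319 = lcm(11137, 2009).
The solution is unique modulo lcm(259, 301, 2009) = 3196319.

1146128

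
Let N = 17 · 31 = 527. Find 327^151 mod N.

234

Mod 17: 327 ≡ 4; by Fermat, exponent reduces to 151 mod 16 = 7; 4^7 ≡ 13 (mod 17).
Mod 31: 327 ≡ 17; by Fermat, exponent reduces to 151 mod 30 = 1; 17^1 ≡ 17 (mod 31).
Combine by CRT: x ≡ 13 (mod 17), x ≡ 17 (mod 31) ⇒ x ≡ 234 (mod 527).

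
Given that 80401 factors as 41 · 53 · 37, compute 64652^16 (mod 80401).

12624

Mod 41: 64652 ≡ 36; 36^16 ≡ 37 (mod 41).
Mod 53: 64652 ≡ 45; 45^16 ≡ 10 (mod 53).
Mod 37: 64652 ≡ 13; 13^16 ≡ 7 (mod 37).
Combine by CRT: x ≡ 37 (mod 41), x ≡ 10 (mod 53), x ≡ 7 (mod 37) ⇒ x ≡ 12624 (mod 80401).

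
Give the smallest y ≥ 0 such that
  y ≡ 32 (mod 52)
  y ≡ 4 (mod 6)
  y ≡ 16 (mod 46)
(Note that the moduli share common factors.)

292

gcd(52, 6) = 2 and 2 | (4 − 32), so the pair is consistent; merging gives y ≡ 136 (mod 156), where 156 = lcm(52, 6).
gcd(156, 46) = 2 and 2 | (16 − 136), so the pair is consistent; merging gives y ≡ 292 (mod 3588), where 3588 = lcm(156, 46).
The solution is unique modulo lcm(52, 6, 46) = 3588.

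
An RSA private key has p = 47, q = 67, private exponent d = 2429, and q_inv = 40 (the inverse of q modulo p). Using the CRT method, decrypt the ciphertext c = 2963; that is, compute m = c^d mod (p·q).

2895

d_p = d mod (p−1) = 2429 mod 46 = 37; d_q = d mod (q−1) = 53.
m₁ = c^(d_p) mod p: c ≡ 2 (mod 47), and 2^37 mod 47 = 28.
m₂ = c^(d_q) mod q: c ≡ 15 (mod 67), and 15^53 mod 67 = 14.
h = q_inv·(m₁ − m₂) mod p = 40·(28 − 14) mod 47 = 43.
m = m₂ + h·q = 14 + 43·67 = 2895.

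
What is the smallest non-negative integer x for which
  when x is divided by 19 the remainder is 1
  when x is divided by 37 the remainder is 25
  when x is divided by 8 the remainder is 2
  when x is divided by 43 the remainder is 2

The moduli are pairwise coprime; N = 19·37·8·43 = 241832.
N/19 = 12728; 12728 ≡ 17 (mod 19); 17·9 ≡ 1, so inverse 9.
N/37 = 6536; 6536 ≡ 24 (mod 37); 24·17 ≡ 1, so inverse 17.
N/8 = 30229; 30229 ≡ 5 (mod 8); 5·5 ≡ 1, so inverse 5.
N/43 = 5624; 5624 ≡ 34 (mod 43); 34·19 ≡ 1, so inverse 19.
x ≡ 1·12728·9 + 25·6536·17 + 2·30229·5 + 2·5624·19 = 3408354.
3408354 mod 241832 = 22706.

22706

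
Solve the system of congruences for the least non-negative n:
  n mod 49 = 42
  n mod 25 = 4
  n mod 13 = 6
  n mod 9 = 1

Combine the congruences pairwise.
From n ≡ 42 (mod 49) write n = 42 + 49t. Substituting into n ≡ 4 (mod 25) gives 49t ≡ 12 (mod 25), and since 24⁻¹ ≡ 24 (mod 25), t ≡ 13. Hence n ≡ 42 + 49·13 = 679 (mod 1225).
From n ≡ 679 (mod 1225) write n = 679 + 1225t. Substituting into n ≡ 6 (mod 13) gives 1225t ≡ 3 (mod 13), and since 3⁻¹ ≡ 9 (mod 13), t ≡ 1. Hence n ≡ 679 + 1225·1 = 1904 (mod 15925).
From n ≡ 1904 (mod 15925) write n = 1904 + 15925t. Substituting into n ≡ 1 (mod 9) gives 15925t ≡ 5 (mod 9), and since 4⁻¹ ≡ 7 (mod 9), t ≡ 8. Hence n ≡ 1904 + 15925·8 = 129304 (mod 143325).

129304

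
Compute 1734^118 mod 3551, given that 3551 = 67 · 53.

1287

Mod 67: 1734 ≡ 59; by Fermat, exponent reduces to 118 mod 66 = 52; 59^52 ≡ 14 (mod 67).
Mod 53: 1734 ≡ 38; by Fermat, exponent reduces to 118 mod 52 = 14; 38^14 ≡ 15 (mod 53).
Combine by CRT: x ≡ 14 (mod 67), x ≡ 15 (mod 53) ⇒ x ≡ 1287 (mod 3551).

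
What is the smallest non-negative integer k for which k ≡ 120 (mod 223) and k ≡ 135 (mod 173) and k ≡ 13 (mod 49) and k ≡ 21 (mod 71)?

The moduli are pairwise coprime; N = 223·173·49·71 = 134216341.
N/223 = 601867; 601867 ≡ 213 (mod 223); 213·156 ≡ 1, so inverse 156.
N/173 = 775817; 775817 ≡ 85 (mod 173); 85·57 ≡ 1, so inverse 57.
N/49 = 2739109; 2739109 ≡ 9 (mod 49); 9·11 ≡ 1, so inverse 11.
N/71 = 1890371; 1890371 ≡ 67 (mod 71); 67·53 ≡ 1, so inverse 53.
k ≡ 120·601867·156 + 135·775817·57 + 13·2739109·11 + 21·1890371·53 = 19732537565.
19732537565 mod 134216341 = 2735438.

2735438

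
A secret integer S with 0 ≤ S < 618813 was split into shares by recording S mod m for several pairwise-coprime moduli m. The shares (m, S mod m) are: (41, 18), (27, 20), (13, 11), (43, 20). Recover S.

574715

The moduli are pairwise coprime; N = 41·27·13·43 = 618813.
N/41 = 15093; 15093 ≡ 5 (mod 41); 5·33 ≡ 1, so inverse 33.
N/27 = 22919; 22919 ≡ 23 (mod 27); 23·20 ≡ 1, so inverse 20.
N/13 = 47601; 47601 ≡ 8 (mod 13); 8·5 ≡ 1, so inverse 5.
N/43 = 14391; 14391 ≡ 29 (mod 43); 29·3 ≡ 1, so inverse 3.
S ≡ 18·15093·33 + 20·22919·20 + 11·47601·5 + 20·14391·3 = 21614357.
21614357 mod 618813 = 574715.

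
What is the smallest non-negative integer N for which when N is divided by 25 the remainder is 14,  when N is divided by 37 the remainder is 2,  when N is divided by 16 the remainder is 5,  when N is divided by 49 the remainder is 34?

From N ≡ 14 (mod 25) write N = 14 + 25t. Substituting into N ≡ 2 (mod 37) gives 25t ≡ 25 (mod 37), and since 25⁻¹ ≡ 3 (mod 37), t ≡ 1. Hence N ≡ 14 + 25·1 = 39 (mod 925).
From N ≡ 39 (mod 925) write N = 39 + 925t. Substituting into N ≡ 5 (mod 16) gives 925t ≡ 14 (mod 16), and since 13⁻¹ ≡ 5 (mod 16), t ≡ 6. Hence N ≡ 39 + 925·6 = 5589 (mod 14800).
From N ≡ 5589 (mod 14800) write N = 5589 + 14800t. Substituting into N ≡ 34 (mod 49) gives 14800t ≡ 31 (mod 49), and since 2⁻¹ ≡ 25 (mod 49), t ≡ 40. Hence N ≡ 5589 + 14800·40 = 597589 (mod 725200).

597589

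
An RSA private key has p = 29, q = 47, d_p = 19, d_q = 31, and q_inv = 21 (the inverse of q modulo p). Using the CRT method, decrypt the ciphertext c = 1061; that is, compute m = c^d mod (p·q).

708

m₁ = c^(d_p) mod p: c ≡ 17 (mod 29), and 17^19 mod 29 = 12.
m₂ = c^(d_q) mod q: c ≡ 27 (mod 47), and 27^31 mod 47 = 3.
h = q_inv·(m₁ − m₂) mod p = 21·(12 − 3) mod 29 = 15.
m = m₂ + h·q = 3 + 15·47 = 708.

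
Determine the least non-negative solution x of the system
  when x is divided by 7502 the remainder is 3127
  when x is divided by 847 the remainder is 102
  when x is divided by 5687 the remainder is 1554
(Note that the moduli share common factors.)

gcd(7502, 847) = 121 and 121 | (102 − 3127), so the pair is consistent; merging gives x ≡ 33135 (mod 52514), where 52514 = lcm(7502, 847).
gcd(52514, 5687) = 121 and 121 | (1554 − 33135), so the pair is consistent; merging gives x ≡ 1030901 (mod 2468158), where 2468158 = lcm(52514, 5687).
The solution is unique modulo lcm(7502, 847, 5687) = 2468158.

1030901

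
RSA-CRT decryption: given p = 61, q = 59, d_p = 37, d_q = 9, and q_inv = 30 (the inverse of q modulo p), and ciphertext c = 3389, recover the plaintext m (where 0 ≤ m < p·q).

m₁ = c^(d_p) mod p: c ≡ 34 (mod 61), and 34^37 mod 61 = 58.
m₂ = c^(d_q) mod q: c ≡ 26 (mod 59), and 26^9 mod 59 = 20.
h = q_inv·(m₁ − m₂) mod p = 30·(58 − 20) mod 61 = 42.
m = m₂ + h·q = 20 + 42·59 = 2498.

2498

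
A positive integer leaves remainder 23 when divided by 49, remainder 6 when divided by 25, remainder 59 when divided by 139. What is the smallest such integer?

44956

The moduli are pairwise coprime; N = 49·25·139 = 170275.
N/49 = 3475; 3475 ≡ 45 (mod 49); 45·12 ≡ 1, so inverse 12.
N/25 = 6811; 6811 ≡ 11 (mod 25); 11·16 ≡ 1, so inverse 16.
N/139 = 1225; 1225 ≡ 113 (mod 139); 113·16 ≡ 1, so inverse 16.
x ≡ 23·3475·12 + 6·6811·16 + 59·1225·16 = 2769356.
2769356 mod 170275 = 44956.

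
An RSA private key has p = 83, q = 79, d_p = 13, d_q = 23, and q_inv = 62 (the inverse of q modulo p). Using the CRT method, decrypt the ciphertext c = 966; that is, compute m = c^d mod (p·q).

m₁ = c^(d_p) mod p: c ≡ 53 (mod 83), and 53^13 mod 83 = 20.
m₂ = c^(d_q) mod q: c ≡ 18 (mod 79), and 18^23 mod 79 = 62.
h = q_inv·(m₁ − m₂) mod p = 62·(20 − 62) mod 83 = 52.
m = m₂ + h·q = 62 + 52·79 = 4170.

4170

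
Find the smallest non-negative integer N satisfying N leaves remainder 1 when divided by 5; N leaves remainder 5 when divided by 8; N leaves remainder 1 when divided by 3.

The moduli are pairwise coprime; M = 5·8·3 = 120.
M/5 = 24; 24 ≡ 4 (mod 5); 4·4 ≡ 1, so inverse 4.
M/8 = 15; 15 ≡ 7 (mod 8); 7·7 ≡ 1, so inverse 7.
M/3 = 40; 40 ≡ 1 (mod 3), inverse 1.
N ≡ 1·24·4 + 5·15·7 + 1·40·1 = 661.
661 mod 120 = 61.

61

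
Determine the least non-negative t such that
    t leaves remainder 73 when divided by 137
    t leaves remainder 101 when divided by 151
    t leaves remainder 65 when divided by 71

889340

The moduli are pairwise coprime; N = 137·151·71 = 1468777.
N/137 = 10721; 10721 ≡ 35 (mod 137); 35·47 ≡ 1, so inverse 47.
N/151 = 9727; 9727 ≡ 63 (mod 151); 63·12 ≡ 1, so inverse 12.
N/71 = 20687; 20687 ≡ 26 (mod 71); 26·41 ≡ 1, so inverse 41.
t ≡ 73·10721·47 + 101·9727·12 + 65·20687·41 = 103703730.
103703730 mod 1468777 = 889340.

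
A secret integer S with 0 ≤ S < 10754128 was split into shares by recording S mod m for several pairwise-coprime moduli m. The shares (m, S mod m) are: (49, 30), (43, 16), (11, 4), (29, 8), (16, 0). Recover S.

6544960

The moduli are pairwise coprime; N = 49·43·11·29·16 = 10754128.
N/49 = 219472; 219472 ≡ 1 (mod 49), inverse 1.
N/43 = 250096; 250096 ≡ 8 (mod 43); 8·27 ≡ 1, so inverse 27.
N/11 = 977648; 977648 ≡ 1 (mod 11), inverse 1.
N/29 = 370832; 370832 ≡ 9 (mod 29); 9·13 ≡ 1, so inverse 13.
N/16 = 672133; 672133 ≡ 5 (mod 16); 5·13 ≡ 1, so inverse 13.
S ≡ 30·219472·1 + 16·250096·27 + 4·977648·1 + 8·370832·13 + 0·672133·13 = 157102752.
157102752 mod 10754128 = 6544960.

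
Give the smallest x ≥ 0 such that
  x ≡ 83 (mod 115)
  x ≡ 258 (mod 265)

5028

Combine the congruences pairwise.
gcd(115, 265) = 5 and 5 | (258 − 83), so the pair is consistent; merging gives x ≡ 5028 (mod 6095), where 6095 = lcm(115, 265).
The solution is unique modulo lcm(115, 265) = 6095.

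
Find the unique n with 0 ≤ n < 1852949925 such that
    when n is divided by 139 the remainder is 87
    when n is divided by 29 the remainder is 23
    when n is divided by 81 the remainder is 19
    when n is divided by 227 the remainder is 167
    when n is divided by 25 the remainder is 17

1620002692

Combine the congruences pairwise.
From n ≡ 87 (mod 139) write n = 87 + 139t. Substituting into n ≡ 23 (mod 29) gives 139t ≡ 23 (mod 29), and since 23⁻¹ ≡ 24 (mod 29), t ≡ 1. Hence n ≡ 87 + 139·1 = 226 (mod 4031).
From n ≡ 226 (mod 4031) write n = 226 + 4031t. Substituting into n ≡ 19 (mod 81) gives 4031t ≡ 36 (mod 81), and since 62⁻¹ ≡ 17 (mod 81), t ≡ 45. Hence n ≡ 226 + 4031·45 = 181621 (mod 326511).
From n ≡ 181621 (mod 326511) write n = 181621 + 326511t. Substituting into n ≡ 167 (mod 227) gives 326511t ≡ 146 (mod 227), and since 85⁻¹ ≡ 219 (mod 227), t ≡ 194. Hence n ≡ 181621 + 326511·194 = 63524755 (mod 74117997).
From n ≡ 63524755 (mod 74117997) write n = 63524755 + 74117997t. Substituting into n ≡ 17 (mod 25) gives 74117997t ≡ 12 (mod 25), and since 22⁻¹ ≡ 8 (mod 25), t ≡ 21. Hence n ≡ 63524755 + 74117997·21 = 1620002692 (mod 1852949925).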